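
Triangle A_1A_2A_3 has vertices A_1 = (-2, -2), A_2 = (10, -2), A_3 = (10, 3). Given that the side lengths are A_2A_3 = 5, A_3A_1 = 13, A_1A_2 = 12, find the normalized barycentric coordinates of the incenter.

The incenter has barycentric coordinates proportional to the opposite side lengths: (5 : 13 : 12).
Normalizing by 5+13+12 = 30 gives (1/6, 13/30, 2/5).

(1/6, 13/30, 2/5)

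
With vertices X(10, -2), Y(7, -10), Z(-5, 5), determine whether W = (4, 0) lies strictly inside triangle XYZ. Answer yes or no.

Barycentric coordinates of W: (25/47, 4/47, 18/47).
The three coordinates are positive, positive, positive; a point is interior exactly when all three are positive.

yes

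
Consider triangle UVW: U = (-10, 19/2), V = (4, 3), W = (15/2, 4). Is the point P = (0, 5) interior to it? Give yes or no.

Barycentric coordinates of P: (44/147, 95/147, 8/147).
The three coordinates are positive, positive, positive; a point is interior exactly when all three are positive.

yes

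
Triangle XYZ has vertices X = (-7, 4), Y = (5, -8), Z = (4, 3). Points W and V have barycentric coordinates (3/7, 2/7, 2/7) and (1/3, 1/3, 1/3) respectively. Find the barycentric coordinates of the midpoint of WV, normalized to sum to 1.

(8/21, 13/42, 13/42)

Since both coordinate triples sum to 1, the midpoint's barycentrics are the componentwise average.
(3/7+1/3)/2 = 8/21; similarly 13/42 and 13/42.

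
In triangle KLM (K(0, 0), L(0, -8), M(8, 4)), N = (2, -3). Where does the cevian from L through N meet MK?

(4, 2)

Barycentric coordinates of N with respect to KLM: (1/4, 1/2, 1/4).
On side MK the L-coordinate is zero; dropping N's L-weight 1/2 and renormalizing the remaining 1/4 : 1/4 gives weights 1/2, 1/2 on M, K.
J = (1/2)·(8, 4) + (1/2)·(0, 0) = (4, 2).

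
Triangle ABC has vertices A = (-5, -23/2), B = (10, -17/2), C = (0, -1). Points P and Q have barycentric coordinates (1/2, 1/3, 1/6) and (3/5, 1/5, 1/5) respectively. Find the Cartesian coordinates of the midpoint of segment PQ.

Barycentric coordinates of the midpoint are the average: (11/20, 4/15, 11/60).
Converting: (11/20)·A + (4/15)·B + (11/60)·C = (-1/12, -351/40).

(-1/12, -351/40)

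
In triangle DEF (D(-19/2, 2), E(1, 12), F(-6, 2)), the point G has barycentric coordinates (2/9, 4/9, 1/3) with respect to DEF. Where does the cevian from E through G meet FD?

Line EG meets FD where the E-coordinate vanishes; zeroing G's E-weight and renormalizing leaves F, D-weights 1/3 : 2/9 → (3/5, 2/5).
So H = (3/5)·F + (2/5)·D = (-37/5, 2).

(-37/5, 2)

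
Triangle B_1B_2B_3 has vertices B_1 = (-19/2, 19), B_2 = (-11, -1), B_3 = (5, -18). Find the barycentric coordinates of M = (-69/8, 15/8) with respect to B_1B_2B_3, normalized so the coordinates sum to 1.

(1/4, 5/8, 1/8)

Signed area of the reference triangle: [B_1B_2B_3] = ½·((-19/2)·(-1−(-18)) + (-11)·(-18−19) + 5·(19−(-1))) = ½·(-323/2 + 407 + 100) = 691/4.
[MB_2B_3] = ½·((-69/8)·(-1−(-18)) + (-11)·(-18−(15/8)) + 5·(15/8−(-1))) = ½·(-1173/8 + 1749/8 + 115/8) = 691/16, so the B_1-coordinate is (691/16)/(691/4) = 1/4.
[B_1MB_3] = ½·((-19/2)·(15/8−(-18)) + (-69/8)·(-18−19) + 5·(19−(15/8))) = ½·(-3021/16 + 2553/8 + 685/8) = 3455/32, so the B_2-coordinate is 5/8.
[B_1B_2M] = ½·((-19/2)·(-1−(15/8)) + (-11)·(15/8−19) + (-69/8)·(19−(-1))) = ½·(437/16 + 1507/8 − 345/2) = 691/32, so the B_3-coordinate is 1/8.
Check: 1/4 + 5/8 + 1/8 = 1.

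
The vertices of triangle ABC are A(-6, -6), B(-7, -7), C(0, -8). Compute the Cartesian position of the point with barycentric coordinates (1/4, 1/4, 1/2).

(-13/4, -29/4)

P = (1/4)·A + (1/4)·B + (1/2)·C.
x-coordinate: (1/4)·(-6) + (1/4)·(-7) + (1/2)·0 = -13/4.
y-coordinate: (1/4)·(-6) + (1/4)·(-7) + (1/2)·(-8) = -29/4.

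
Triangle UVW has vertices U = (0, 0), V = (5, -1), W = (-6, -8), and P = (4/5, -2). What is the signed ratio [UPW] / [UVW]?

2/5

[UVW] = ½·(0·(-1−(-8)) + 5·(-8−0) + (-6)·(0−(-1))) = ½·(0 − 40 − 6) = -23.
[UPW] = ½·(0·(-2−(-8)) + (4/5)·(-8−0) + (-6)·(0−(-2))) = ½·(0 − 32/5 − 12) = -46/5, so the ratio is (-46/5)/(-23) = 2/5.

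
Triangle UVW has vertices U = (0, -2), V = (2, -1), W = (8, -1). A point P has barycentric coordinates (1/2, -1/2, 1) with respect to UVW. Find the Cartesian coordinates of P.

P = (1/2)·U + (-1/2)·V + 1·W.
x-coordinate: (1/2)·0 + (-1/2)·2 + 1·8 = 7.
y-coordinate: (1/2)·(-2) + (-1/2)·(-1) + 1·(-1) = -3/2.

(7, -3/2)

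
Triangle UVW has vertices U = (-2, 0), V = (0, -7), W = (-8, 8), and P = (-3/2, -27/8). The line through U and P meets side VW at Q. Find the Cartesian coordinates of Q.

Barycentric coordinates of P with respect to UVW: (1/4, 5/8, 1/8).
On side VW the U-coordinate is zero; dropping P's U-weight 1/4 and renormalizing the remaining 5/8 : 1/8 gives weights 5/6, 1/6 on V, W.
Q = (5/6)·(0, -7) + (1/6)·(-8, 8) = (-4/3, -9/2).

(-4/3, -9/2)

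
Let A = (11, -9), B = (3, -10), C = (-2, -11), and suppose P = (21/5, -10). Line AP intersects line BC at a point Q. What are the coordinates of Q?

(-1/3, -32/3)

Barycentric coordinates of P with respect to ABC: (2/5, 1/5, 2/5).
On side BC the A-coordinate is zero; dropping P's A-weight 2/5 and renormalizing the remaining 1/5 : 2/5 gives weights 1/3, 2/3 on B, C.
Q = (1/3)·(3, -10) + (2/3)·(-2, -11) = (-1/3, -32/3).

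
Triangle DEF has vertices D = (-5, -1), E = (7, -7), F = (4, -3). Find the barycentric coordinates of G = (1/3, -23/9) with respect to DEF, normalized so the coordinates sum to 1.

(4/9, 1/9, 4/9)

Signed area of the reference triangle: [DEF] = ½·((-5)·(-7−(-3)) + 7·(-3−(-1)) + 4·(-1−(-7))) = ½·(20 − 14 + 24) = 15.
[GEF] = ½·((1/3)·(-7−(-3)) + 7·(-3−(-23/9)) + 4·(-23/9−(-7))) = ½·(-4/3 − 28/9 + 160/9) = 20/3, so the D-coordinate is (20/3)/15 = 4/9.
[DGF] = ½·((-5)·(-23/9−(-3)) + (1/3)·(-3−(-1)) + 4·(-1−(-23/9))) = ½·(-20/9 − 2/3 + 56/9) = 5/3, so the E-coordinate is 1/9.
[DEG] = ½·((-5)·(-7−(-23/9)) + 7·(-23/9−(-1)) + (1/3)·(-1−(-7))) = ½·(200/9 − 98/9 + 2) = 20/3, so the F-coordinate is 4/9.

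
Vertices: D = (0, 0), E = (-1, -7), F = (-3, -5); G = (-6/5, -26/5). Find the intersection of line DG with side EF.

Barycentric coordinates of G with respect to DEF: (1/5, 3/5, 1/5).
On side EF the D-coordinate is zero; dropping G's D-weight 1/5 and renormalizing the remaining 3/5 : 1/5 gives weights 3/4, 1/4 on E, F.
H = (3/4)·(-1, -7) + (1/4)·(-3, -5) = (-3/2, -13/2).

(-3/2, -13/2)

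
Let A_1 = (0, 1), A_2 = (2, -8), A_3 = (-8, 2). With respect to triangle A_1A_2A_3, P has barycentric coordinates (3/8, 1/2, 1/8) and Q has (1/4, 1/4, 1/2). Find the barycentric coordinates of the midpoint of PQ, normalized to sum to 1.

(5/16, 3/8, 5/16)

Since both coordinate triples sum to 1, the midpoint's barycentrics are the componentwise average.
(3/8+1/4)/2 = 5/16; similarly 3/8 and 5/16.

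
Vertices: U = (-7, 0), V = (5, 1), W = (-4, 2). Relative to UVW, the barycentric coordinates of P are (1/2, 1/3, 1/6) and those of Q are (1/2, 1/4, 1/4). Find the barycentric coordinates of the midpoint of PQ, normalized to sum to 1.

(1/2, 7/24, 5/24)

Since both coordinate triples sum to 1, the midpoint's barycentrics are the componentwise average.
(1/2+1/2)/2 = 1/2; similarly 7/24 and 5/24.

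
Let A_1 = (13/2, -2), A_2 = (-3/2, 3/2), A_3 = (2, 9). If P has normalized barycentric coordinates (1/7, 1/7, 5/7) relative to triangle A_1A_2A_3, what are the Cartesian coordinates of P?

(15/7, 89/14)

P = (1/7)·A_1 + (1/7)·A_2 + (5/7)·A_3.
x-coordinate: (1/7)·(13/2) + (1/7)·(-3/2) + (5/7)·2 = 15/7.
y-coordinate: (1/7)·(-2) + (1/7)·(3/2) + (5/7)·9 = 89/14.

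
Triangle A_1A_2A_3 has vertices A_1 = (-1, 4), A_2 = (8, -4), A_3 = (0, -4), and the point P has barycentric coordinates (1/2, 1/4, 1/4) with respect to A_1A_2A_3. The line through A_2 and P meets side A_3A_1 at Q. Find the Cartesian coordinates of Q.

Line A_2P meets A_3A_1 where the A_2-coordinate vanishes; zeroing P's A_2-weight and renormalizing leaves A_3, A_1-weights 1/4 : 1/2 → (1/3, 2/3).
So Q = (1/3)·A_3 + (2/3)·A_1 = (-2/3, 4/3).

(-2/3, 4/3)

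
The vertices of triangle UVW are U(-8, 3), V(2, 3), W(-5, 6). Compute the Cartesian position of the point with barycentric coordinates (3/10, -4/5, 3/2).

P = (3/10)·U + (-4/5)·V + (3/2)·W.
x-coordinate: (3/10)·(-8) + (-4/5)·2 + (3/2)·(-5) = -23/2.
y-coordinate: (3/10)·3 + (-4/5)·3 + (3/2)·6 = 15/2.

(-23/2, 15/2)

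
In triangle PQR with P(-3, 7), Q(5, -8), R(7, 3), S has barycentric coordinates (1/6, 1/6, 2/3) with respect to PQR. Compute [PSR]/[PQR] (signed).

The signed ratio [PSR]/[PQR] equals the barycentric coordinate of S at vertex Q, which is 1/6.

1/6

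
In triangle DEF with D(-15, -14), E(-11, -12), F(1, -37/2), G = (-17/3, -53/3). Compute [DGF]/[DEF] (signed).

[DEF] = ½·((-15)·(-12−(-37/2)) + (-11)·(-37/2−(-14)) + 1·(-14−(-12))) = ½·(-195/2 + 99/2 − 2) = -25.
[DGF] = ½·((-15)·(-53/3−(-37/2)) + (-17/3)·(-37/2−(-14)) + 1·(-14−(-53/3))) = ½·(-25/2 + 51/2 + 11/3) = 25/3, so the ratio is (25/3)/(-25) = -1/3.

-1/3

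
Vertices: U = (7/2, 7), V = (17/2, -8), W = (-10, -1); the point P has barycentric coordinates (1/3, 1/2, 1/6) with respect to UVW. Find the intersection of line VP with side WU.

Line VP meets WU where the V-coordinate vanishes; zeroing P's V-weight and renormalizing leaves W, U-weights 1/6 : 1/3 → (1/3, 2/3).
So Q = (1/3)·W + (2/3)·U = (-1, 13/3).

(-1, 13/3)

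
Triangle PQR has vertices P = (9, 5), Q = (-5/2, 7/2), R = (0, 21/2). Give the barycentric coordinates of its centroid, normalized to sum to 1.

(1/3, 1/3, 1/3)

The centroid is the average of the vertices, so each weight is 1/3.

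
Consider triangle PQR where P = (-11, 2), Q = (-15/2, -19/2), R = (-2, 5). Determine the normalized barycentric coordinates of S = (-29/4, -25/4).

(1/8, 3/4, 1/8)

Signed area of the reference triangle: [PQR] = ½·((-11)·(-19/2−5) + (-15/2)·(5−2) + (-2)·(2−(-19/2))) = ½·(319/2 − 45/2 − 23) = 57.
[SQR] = ½·((-29/4)·(-19/2−5) + (-15/2)·(5−(-25/4)) + (-2)·(-25/4−(-19/2))) = ½·(841/8 − 675/8 − 13/2) = 57/8, so the P-coordinate is (57/8)/57 = 1/8.
[PSR] = ½·((-11)·(-25/4−5) + (-29/4)·(5−2) + (-2)·(2−(-25/4))) = ½·(495/4 − 87/4 − 33/2) = 171/4, so the Q-coordinate is 3/4.
[PQS] = ½·((-11)·(-19/2−(-25/4)) + (-15/2)·(-25/4−2) + (-29/4)·(2−(-19/2))) = ½·(143/4 + 495/8 − 667/8) = 57/8, so the R-coordinate is 1/8.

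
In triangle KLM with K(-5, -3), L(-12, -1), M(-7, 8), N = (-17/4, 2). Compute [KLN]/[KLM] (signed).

[KLM] = ½·((-5)·(-1−8) + (-12)·(8−(-3)) + (-7)·(-3−(-1))) = ½·(45 − 132 + 14) = -73/2.
[KLN] = ½·((-5)·(-1−2) + (-12)·(2−(-3)) + (-17/4)·(-3−(-1))) = ½·(15 − 60 + 17/2) = -73/4, so the ratio is (-73/4)/(-73/2) = 1/2.

1/2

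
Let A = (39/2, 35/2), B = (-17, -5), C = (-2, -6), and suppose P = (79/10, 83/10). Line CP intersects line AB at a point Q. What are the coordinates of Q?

Barycentric coordinates of P with respect to ABC: (3/5, 1/5, 1/5).
On side AB the C-coordinate is zero; dropping P's C-weight 1/5 and renormalizing the remaining 3/5 : 1/5 gives weights 3/4, 1/4 on A, B.
Q = (3/4)·(39/2, 35/2) + (1/4)·(-17, -5) = (83/8, 95/8).

(83/8, 95/8)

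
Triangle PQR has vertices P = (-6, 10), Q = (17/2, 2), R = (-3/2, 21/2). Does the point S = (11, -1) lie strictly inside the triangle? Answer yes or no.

Barycentric coordinates of S: (35/173, 232/173, -94/173).
The three coordinates are positive, positive, negative; a point is interior exactly when all three are positive.

no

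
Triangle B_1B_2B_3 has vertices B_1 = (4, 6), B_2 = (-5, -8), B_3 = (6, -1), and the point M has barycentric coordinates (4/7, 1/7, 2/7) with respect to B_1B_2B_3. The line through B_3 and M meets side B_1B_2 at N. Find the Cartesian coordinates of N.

Line B_3M meets B_1B_2 where the B_3-coordinate vanishes; zeroing M's B_3-weight and renormalizing leaves B_1, B_2-weights 4/7 : 1/7 → (4/5, 1/5).
So N = (4/5)·B_1 + (1/5)·B_2 = (11/5, 16/5).

(11/5, 16/5)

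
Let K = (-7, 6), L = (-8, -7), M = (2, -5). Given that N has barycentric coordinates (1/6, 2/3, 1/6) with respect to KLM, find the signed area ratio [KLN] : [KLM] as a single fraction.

The signed ratio [KLN]/[KLM] equals the barycentric coordinate of N at vertex M, which is 1/6.

1/6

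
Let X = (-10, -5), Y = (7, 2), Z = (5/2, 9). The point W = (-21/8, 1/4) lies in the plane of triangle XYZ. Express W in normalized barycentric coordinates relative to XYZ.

(1/2, 1/4, 1/4)

Signed area of the reference triangle: [XYZ] = ½·((-10)·(2−9) + 7·(9−(-5)) + (5/2)·(-5−2)) = ½·(70 + 98 − 35/2) = 301/4.
[WYZ] = ½·((-21/8)·(2−9) + 7·(9−(1/4)) + (5/2)·(1/4−2)) = ½·(147/8 + 245/4 − 35/8) = 301/8, so the X-coordinate is (301/8)/(301/4) = 1/2.
[XWZ] = ½·((-10)·(1/4−9) + (-21/8)·(9−(-5)) + (5/2)·(-5−(1/4))) = ½·(175/2 − 147/4 − 105/8) = 301/16, so the Y-coordinate is 1/4.
[XYW] = ½·((-10)·(2−(1/4)) + 7·(1/4−(-5)) + (-21/8)·(-5−2)) = ½·(-35/2 + 147/4 + 147/8) = 301/16, so the Z-coordinate is 1/4.
Check: 1/2 + 1/4 + 1/4 = 1.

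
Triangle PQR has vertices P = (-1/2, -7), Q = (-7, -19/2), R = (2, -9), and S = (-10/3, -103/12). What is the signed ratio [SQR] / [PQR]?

[PQR] = ½·((-1/2)·(-19/2−(-9)) + (-7)·(-9−(-7)) + 2·(-7−(-19/2))) = ½·(1/4 + 14 + 5) = 77/8.
[SQR] = ½·((-10/3)·(-19/2−(-9)) + (-7)·(-9−(-103/12)) + 2·(-103/12−(-19/2))) = ½·(5/3 + 35/12 + 11/6) = 77/24, so the ratio is (77/24)/(77/8) = 1/3.

1/3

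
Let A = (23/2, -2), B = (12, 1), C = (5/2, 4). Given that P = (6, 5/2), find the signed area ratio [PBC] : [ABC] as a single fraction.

[ABC] = ½·((23/2)·(1−4) + 12·(4−(-2)) + (5/2)·(-2−1)) = ½·(-69/2 + 72 − 15/2) = 15.
[PBC] = ½·(6·(1−4) + 12·(4−(5/2)) + (5/2)·(5/2−1)) = ½·(-18 + 18 + 15/4) = 15/8, so the ratio is (15/8)/15 = 1/8.

1/8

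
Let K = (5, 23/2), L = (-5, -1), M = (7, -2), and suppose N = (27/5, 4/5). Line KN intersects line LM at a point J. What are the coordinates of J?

(11/2, -15/8)

Barycentric coordinates of N with respect to KLM: (1/5, 1/10, 7/10).
On side LM the K-coordinate is zero; dropping N's K-weight 1/5 and renormalizing the remaining 1/10 : 7/10 gives weights 1/8, 7/8 on L, M.
J = (1/8)·(-5, -1) + (7/8)·(7, -2) = (11/2, -15/8).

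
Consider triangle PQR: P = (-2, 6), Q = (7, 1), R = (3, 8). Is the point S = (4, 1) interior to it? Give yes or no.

Barycentric coordinates of S: (21/43, 37/43, -15/43).
The three coordinates are positive, positive, negative; a point is interior exactly when all three are positive.

no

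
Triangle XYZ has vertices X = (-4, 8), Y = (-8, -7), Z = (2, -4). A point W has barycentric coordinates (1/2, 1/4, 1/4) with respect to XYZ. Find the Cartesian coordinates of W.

W = (1/2)·X + (1/4)·Y + (1/4)·Z.
x-coordinate: (1/2)·(-4) + (1/4)·(-8) + (1/4)·2 = -7/2.
y-coordinate: (1/2)·8 + (1/4)·(-7) + (1/4)·(-4) = 5/4.

(-7/2, 5/4)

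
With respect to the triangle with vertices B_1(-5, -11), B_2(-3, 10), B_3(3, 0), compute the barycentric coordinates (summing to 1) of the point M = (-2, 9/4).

(1/4, 1/2, 1/4)

Signed area of the reference triangle: [B_1B_2B_3] = ½·((-5)·(10−0) + (-3)·(0−(-11)) + 3·(-11−10)) = ½·(-50 − 33 − 63) = -73.
[MB_2B_3] = ½·((-2)·(10−0) + (-3)·(0−(9/4)) + 3·(9/4−10)) = ½·(-20 + 27/4 − 93/4) = -73/4, so the B_1-coordinate is (-73/4)/(-73) = 1/4.
[B_1MB_3] = ½·((-5)·(9/4−0) + (-2)·(0−(-11)) + 3·(-11−(9/4))) = ½·(-45/4 − 22 − 159/4) = -73/2, so the B_2-coordinate is 1/2.
[B_1B_2M] = ½·((-5)·(10−(9/4)) + (-3)·(9/4−(-11)) + (-2)·(-11−10)) = ½·(-155/4 − 159/4 + 42) = -73/4, so the B_3-coordinate is 1/4.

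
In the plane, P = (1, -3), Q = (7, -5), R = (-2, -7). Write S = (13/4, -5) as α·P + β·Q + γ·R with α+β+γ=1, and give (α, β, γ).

Signed area of the reference triangle: [PQR] = ½·(1·(-5−(-7)) + 7·(-7−(-3)) + (-2)·(-3−(-5))) = ½·(2 − 28 − 4) = -15.
[SQR] = ½·((13/4)·(-5−(-7)) + 7·(-7−(-5)) + (-2)·(-5−(-5))) = ½·(13/2 − 14 + 0) = -15/4, so the P-coordinate is (-15/4)/(-15) = 1/4.
[PSR] = ½·(1·(-5−(-7)) + (13/4)·(-7−(-3)) + (-2)·(-3−(-5))) = ½·(2 − 13 − 4) = -15/2, so the Q-coordinate is 1/2.
[PQS] = ½·(1·(-5−(-5)) + 7·(-5−(-3)) + (13/4)·(-3−(-5))) = ½·(0 − 14 + 13/2) = -15/4, so the R-coordinate is 1/4.
Check: 1/4 + 1/2 + 1/4 = 1.

(1/4, 1/2, 1/4)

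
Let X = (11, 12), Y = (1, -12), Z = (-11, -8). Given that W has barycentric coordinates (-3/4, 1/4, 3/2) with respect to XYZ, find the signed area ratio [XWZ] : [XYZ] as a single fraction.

1/4

The signed ratio [XWZ]/[XYZ] equals the barycentric coordinate of W at vertex Y, which is 1/4.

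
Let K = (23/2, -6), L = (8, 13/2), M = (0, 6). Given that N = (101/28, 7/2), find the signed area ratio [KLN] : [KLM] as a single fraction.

[KLM] = ½·((23/2)·(13/2−6) + 8·(6−(-6)) + 0·(-6−(13/2))) = ½·(23/4 + 96 + 0) = 407/8.
[KLN] = ½·((23/2)·(13/2−(7/2)) + 8·(7/2−(-6)) + (101/28)·(-6−(13/2))) = ½·(69/2 + 76 − 2525/56) = 3663/112, so the ratio is (3663/112)/(407/8) = 9/14.

9/14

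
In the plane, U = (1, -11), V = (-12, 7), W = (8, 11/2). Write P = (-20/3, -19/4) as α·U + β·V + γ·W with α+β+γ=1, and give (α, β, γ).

(2/3, 1/2, -1/6)

Signed area of the reference triangle: [UVW] = ½·(1·(7−(11/2)) + (-12)·(11/2−(-11)) + 8·(-11−7)) = ½·(3/2 − 198 − 144) = -681/4.
[PVW] = ½·((-20/3)·(7−(11/2)) + (-12)·(11/2−(-19/4)) + 8·(-19/4−7)) = ½·(-10 − 123 − 94) = -227/2, so the U-coordinate is (-227/2)/(-681/4) = 2/3.
[UPW] = ½·(1·(-19/4−(11/2)) + (-20/3)·(11/2−(-11)) + 8·(-11−(-19/4))) = ½·(-41/4 − 110 − 50) = -681/8, so the V-coordinate is 1/2.
[UVP] = ½·(1·(7−(-19/4)) + (-12)·(-19/4−(-11)) + (-20/3)·(-11−7)) = ½·(47/4 − 75 + 120) = 227/8, so the W-coordinate is -1/6.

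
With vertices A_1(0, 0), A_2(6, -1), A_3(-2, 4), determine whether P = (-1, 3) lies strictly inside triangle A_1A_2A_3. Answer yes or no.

Barycentric coordinates of P: (3/22, 1/11, 17/22).
The three coordinates are positive, positive, positive; a point is interior exactly when all three are positive.

yes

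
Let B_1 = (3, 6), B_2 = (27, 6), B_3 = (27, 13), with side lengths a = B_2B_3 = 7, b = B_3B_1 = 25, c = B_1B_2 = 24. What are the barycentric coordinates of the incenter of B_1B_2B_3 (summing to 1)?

The incenter has barycentric coordinates proportional to the opposite side lengths: (7 : 25 : 24).
Normalizing by 7+25+24 = 56 gives (1/8, 25/56, 3/7).

(1/8, 25/56, 3/7)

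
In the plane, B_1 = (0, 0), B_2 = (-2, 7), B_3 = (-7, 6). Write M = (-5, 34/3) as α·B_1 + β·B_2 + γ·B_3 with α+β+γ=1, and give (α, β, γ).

(-2/3, 4/3, 1/3)

Signed area of the reference triangle: [B_1B_2B_3] = ½·(0·(7−6) + (-2)·(6−0) + (-7)·(0−7)) = ½·(0 − 12 + 49) = 37/2.
[MB_2B_3] = ½·((-5)·(7−6) + (-2)·(6−(34/3)) + (-7)·(34/3−7)) = ½·(-5 + 32/3 − 91/3) = -37/3, so the B_1-coordinate is (-37/3)/(37/2) = -2/3.
[B_1MB_3] = ½·(0·(34/3−6) + (-5)·(6−0) + (-7)·(0−(34/3))) = ½·(0 − 30 + 238/3) = 74/3, so the B_2-coordinate is 4/3.
[B_1B_2M] = ½·(0·(7−(34/3)) + (-2)·(34/3−0) + (-5)·(0−7)) = ½·(0 − 68/3 + 35) = 37/6, so the B_3-coordinate is 1/3.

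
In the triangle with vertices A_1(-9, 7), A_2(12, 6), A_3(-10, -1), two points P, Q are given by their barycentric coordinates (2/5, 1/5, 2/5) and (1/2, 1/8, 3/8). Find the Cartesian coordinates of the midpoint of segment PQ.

Barycentric coordinates of the midpoint are the average: (9/20, 13/80, 31/80).
Converting: (9/20)·A_1 + (13/80)·A_2 + (31/80)·A_3 = (-239/40, 299/80).

(-239/40, 299/80)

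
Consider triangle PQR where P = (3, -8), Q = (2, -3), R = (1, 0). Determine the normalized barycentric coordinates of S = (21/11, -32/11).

Signed area of the reference triangle: [PQR] = ½·(3·(-3−0) + 2·(0−(-8)) + 1·(-8−(-3))) = ½·(-9 + 16 − 5) = 1.
[SQR] = ½·((21/11)·(-3−0) + 2·(0−(-32/11)) + 1·(-32/11−(-3))) = ½·(-63/11 + 64/11 + 1/11) = 1/11, so the P-coordinate is (1/11)/1 = 1/11.
[PSR] = ½·(3·(-32/11−0) + (21/11)·(0−(-8)) + 1·(-8−(-32/11))) = ½·(-96/11 + 168/11 − 56/11) = 8/11, so the Q-coordinate is 8/11.
[PQS] = ½·(3·(-3−(-32/11)) + 2·(-32/11−(-8)) + (21/11)·(-8−(-3))) = ½·(-3/11 + 112/11 − 105/11) = 2/11, so the R-coordinate is 2/11.

(1/11, 8/11, 2/11)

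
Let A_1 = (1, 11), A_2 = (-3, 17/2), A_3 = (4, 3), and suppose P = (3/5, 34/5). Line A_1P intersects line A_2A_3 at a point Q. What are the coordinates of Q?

(1/2, 23/4)

Barycentric coordinates of P with respect to A_1A_2A_3: (1/5, 2/5, 2/5).
On side A_2A_3 the A_1-coordinate is zero; dropping P's A_1-weight 1/5 and renormalizing the remaining 2/5 : 2/5 gives weights 1/2, 1/2 on A_2, A_3.
Q = (1/2)·(-3, 17/2) + (1/2)·(4, 3) = (1/2, 23/4).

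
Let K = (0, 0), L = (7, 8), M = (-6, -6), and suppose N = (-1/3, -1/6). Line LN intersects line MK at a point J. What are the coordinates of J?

(-9/5, -9/5)

Barycentric coordinates of N with respect to KLM: (7/12, 1/6, 1/4).
On side MK the L-coordinate is zero; dropping N's L-weight 1/6 and renormalizing the remaining 1/4 : 7/12 gives weights 3/10, 7/10 on M, K.
J = (3/10)·(-6, -6) + (7/10)·(0, 0) = (-9/5, -9/5).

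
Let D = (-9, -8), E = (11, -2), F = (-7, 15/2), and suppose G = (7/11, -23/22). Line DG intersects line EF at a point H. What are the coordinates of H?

(17/4, 25/16)

Barycentric coordinates of G with respect to DEF: (3/11, 5/11, 3/11).
On side EF the D-coordinate is zero; dropping G's D-weight 3/11 and renormalizing the remaining 5/11 : 3/11 gives weights 5/8, 3/8 on E, F.
H = (5/8)·(11, -2) + (3/8)·(-7, 15/2) = (17/4, 25/16).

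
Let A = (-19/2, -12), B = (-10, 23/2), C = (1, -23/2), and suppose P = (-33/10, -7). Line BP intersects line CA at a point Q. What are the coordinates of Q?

(-13/8, -93/8)

Barycentric coordinates of P with respect to ABC: (1/5, 1/5, 3/5).
On side CA the B-coordinate is zero; dropping P's B-weight 1/5 and renormalizing the remaining 3/5 : 1/5 gives weights 3/4, 1/4 on C, A.
Q = (3/4)·(1, -23/2) + (1/4)·(-19/2, -12) = (-13/8, -93/8).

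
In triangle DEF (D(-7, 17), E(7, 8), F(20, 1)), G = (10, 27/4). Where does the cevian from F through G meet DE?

Barycentric coordinates of G with respect to DEF: (1/4, 1/4, 1/2).
On side DE the F-coordinate is zero; dropping G's F-weight 1/2 and renormalizing the remaining 1/4 : 1/4 gives weights 1/2, 1/2 on D, E.
H = (1/2)·(-7, 17) + (1/2)·(7, 8) = (0, 25/2).

(0, 25/2)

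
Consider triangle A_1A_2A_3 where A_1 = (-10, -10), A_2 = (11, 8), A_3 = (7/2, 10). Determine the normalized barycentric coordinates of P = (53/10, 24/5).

Signed area of the reference triangle: [A_1A_2A_3] = ½·((-10)·(8−10) + 11·(10−(-10)) + (7/2)·(-10−8)) = ½·(20 + 220 − 63) = 177/2.
[PA_2A_3] = ½·((53/10)·(8−10) + 11·(10−(24/5)) + (7/2)·(24/5−8)) = ½·(-53/5 + 286/5 − 56/5) = 177/10, so the A_1-coordinate is (177/10)/(177/2) = 1/5.
[A_1PA_3] = ½·((-10)·(24/5−10) + (53/10)·(10−(-10)) + (7/2)·(-10−(24/5))) = ½·(52 + 106 − 259/5) = 531/10, so the A_2-coordinate is 3/5.
[A_1A_2P] = ½·((-10)·(8−(24/5)) + 11·(24/5−(-10)) + (53/10)·(-10−8)) = ½·(-32 + 814/5 − 477/5) = 177/10, so the A_3-coordinate is 1/5.
Check: 1/5 + 3/5 + 1/5 = 1.

(1/5, 3/5, 1/5)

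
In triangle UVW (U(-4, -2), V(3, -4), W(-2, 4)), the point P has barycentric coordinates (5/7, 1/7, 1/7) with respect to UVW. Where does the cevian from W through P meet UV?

Line WP meets UV where the W-coordinate vanishes; zeroing P's W-weight and renormalizing leaves U, V-weights 5/7 : 1/7 → (5/6, 1/6).
So Q = (5/6)·U + (1/6)·V = (-17/6, -7/3).

(-17/6, -7/3)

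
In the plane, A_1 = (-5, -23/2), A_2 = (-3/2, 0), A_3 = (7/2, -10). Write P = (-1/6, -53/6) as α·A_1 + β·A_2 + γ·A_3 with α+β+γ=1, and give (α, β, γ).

Signed area of the reference triangle: [A_1A_2A_3] = ½·((-5)·(0−(-10)) + (-3/2)·(-10−(-23/2)) + (7/2)·(-23/2−0)) = ½·(-50 − 9/4 − 161/4) = -185/4.
[PA_2A_3] = ½·((-1/6)·(0−(-10)) + (-3/2)·(-10−(-53/6)) + (7/2)·(-53/6−0)) = ½·(-5/3 + 7/4 − 371/12) = -185/12, so the A_1-coordinate is (-185/12)/(-185/4) = 1/3.
[A_1PA_3] = ½·((-5)·(-53/6−(-10)) + (-1/6)·(-10−(-23/2)) + (7/2)·(-23/2−(-53/6))) = ½·(-35/6 − 1/4 − 28/3) = -185/24, so the A_2-coordinate is 1/6.
[A_1A_2P] = ½·((-5)·(0−(-53/6)) + (-3/2)·(-53/6−(-23/2)) + (-1/6)·(-23/2−0)) = ½·(-265/6 − 4 + 23/12) = -185/8, so the A_3-coordinate is 1/2.
Check: 1/3 + 1/6 + 1/2 = 1.

(1/3, 1/6, 1/2)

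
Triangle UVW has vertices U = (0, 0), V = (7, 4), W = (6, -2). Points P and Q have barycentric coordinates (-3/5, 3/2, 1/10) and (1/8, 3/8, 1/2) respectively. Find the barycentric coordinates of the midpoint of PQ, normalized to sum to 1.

(-19/80, 15/16, 3/10)

Since both coordinate triples sum to 1, the midpoint's barycentrics are the componentwise average.
(-3/5+1/8)/2 = -19/80; similarly 15/16 and 3/10.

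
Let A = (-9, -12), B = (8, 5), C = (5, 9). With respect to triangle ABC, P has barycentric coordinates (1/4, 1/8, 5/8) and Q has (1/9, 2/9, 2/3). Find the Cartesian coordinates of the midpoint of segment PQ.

Barycentric coordinates of the midpoint are the average: (13/72, 25/144, 31/48).
Converting: (13/72)·A + (25/144)·B + (31/48)·C = (431/144, 325/72).

(431/144, 325/72)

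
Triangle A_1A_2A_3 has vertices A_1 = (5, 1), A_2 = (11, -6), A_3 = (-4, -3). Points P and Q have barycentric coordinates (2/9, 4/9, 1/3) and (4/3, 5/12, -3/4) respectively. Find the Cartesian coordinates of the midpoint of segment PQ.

(227/24, -85/72)

Barycentric coordinates of the midpoint are the average: (7/9, 31/72, -5/24).
Converting: (7/9)·A_1 + (31/72)·A_2 + (-5/24)·A_3 = (227/24, -85/72).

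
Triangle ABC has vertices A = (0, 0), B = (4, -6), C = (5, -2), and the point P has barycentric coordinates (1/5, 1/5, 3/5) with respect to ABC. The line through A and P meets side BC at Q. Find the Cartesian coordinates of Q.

(19/4, -3)

Line AP meets BC where the A-coordinate vanishes; zeroing P's A-weight and renormalizing leaves B, C-weights 1/5 : 3/5 → (1/4, 3/4).
So Q = (1/4)·B + (3/4)·C = (19/4, -3).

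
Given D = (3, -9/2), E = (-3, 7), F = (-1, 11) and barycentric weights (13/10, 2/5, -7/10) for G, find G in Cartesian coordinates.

G = (13/10)·D + (2/5)·E + (-7/10)·F.
x-coordinate: (13/10)·3 + (2/5)·(-3) + (-7/10)·(-1) = 17/5.
y-coordinate: (13/10)·(-9/2) + (2/5)·7 + (-7/10)·11 = -43/4.

(17/5, -43/4)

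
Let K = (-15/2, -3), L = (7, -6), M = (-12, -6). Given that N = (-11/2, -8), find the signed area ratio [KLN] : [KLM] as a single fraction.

[KLM] = ½·((-15/2)·(-6−(-6)) + 7·(-6−(-3)) + (-12)·(-3−(-6))) = ½·(0 − 21 − 36) = -57/2.
[KLN] = ½·((-15/2)·(-6−(-8)) + 7·(-8−(-3)) + (-11/2)·(-3−(-6))) = ½·(-15 − 35 − 33/2) = -133/4, so the ratio is (-133/4)/(-57/2) = 7/6.

7/6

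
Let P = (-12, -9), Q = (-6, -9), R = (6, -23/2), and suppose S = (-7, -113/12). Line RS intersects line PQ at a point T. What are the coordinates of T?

(-48/5, -9)

Barycentric coordinates of S with respect to PQR: (1/2, 1/3, 1/6).
On side PQ the R-coordinate is zero; dropping S's R-weight 1/6 and renormalizing the remaining 1/2 : 1/3 gives weights 3/5, 2/5 on P, Q.
T = (3/5)·(-12, -9) + (2/5)·(-6, -9) = (-48/5, -9).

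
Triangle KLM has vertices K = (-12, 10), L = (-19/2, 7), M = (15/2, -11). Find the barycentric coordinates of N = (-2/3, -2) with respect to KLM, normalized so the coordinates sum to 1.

(1, -2/3, 2/3)

Signed area of the reference triangle: [KLM] = ½·((-12)·(7−(-11)) + (-19/2)·(-11−10) + (15/2)·(10−7)) = ½·(-216 + 399/2 + 45/2) = 3.
[NLM] = ½·((-2/3)·(7−(-11)) + (-19/2)·(-11−(-2)) + (15/2)·(-2−7)) = ½·(-12 + 171/2 − 135/2) = 3, so the K-coordinate is 3/3 = 1.
[KNM] = ½·((-12)·(-2−(-11)) + (-2/3)·(-11−10) + (15/2)·(10−(-2))) = ½·(-108 + 14 + 90) = -2, so the L-coordinate is -2/3.
[KLN] = ½·((-12)·(7−(-2)) + (-19/2)·(-2−10) + (-2/3)·(10−7)) = ½·(-108 + 114 − 2) = 2, so the M-coordinate is 2/3.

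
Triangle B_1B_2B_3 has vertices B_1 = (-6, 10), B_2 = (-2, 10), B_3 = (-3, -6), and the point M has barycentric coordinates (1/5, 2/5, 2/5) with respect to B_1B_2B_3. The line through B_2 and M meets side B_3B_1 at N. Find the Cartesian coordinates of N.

(-4, -2/3)

Line B_2M meets B_3B_1 where the B_2-coordinate vanishes; zeroing M's B_2-weight and renormalizing leaves B_3, B_1-weights 2/5 : 1/5 → (2/3, 1/3).
So N = (2/3)·B_3 + (1/3)·B_1 = (-4, -2/3).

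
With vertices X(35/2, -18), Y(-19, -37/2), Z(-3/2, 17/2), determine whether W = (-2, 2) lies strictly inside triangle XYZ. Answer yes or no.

yes

Barycentric coordinates of W: (401/3907, 547/3907, 2959/3907).
The three coordinates are positive, positive, positive; a point is interior exactly when all three are positive.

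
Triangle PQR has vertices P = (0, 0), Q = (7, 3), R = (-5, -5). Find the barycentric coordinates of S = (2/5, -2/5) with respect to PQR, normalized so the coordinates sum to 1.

Signed area of the reference triangle: [PQR] = ½·(0·(3−(-5)) + 7·(-5−0) + (-5)·(0−3)) = ½·(0 − 35 + 15) = -10.
[SQR] = ½·((2/5)·(3−(-5)) + 7·(-5−(-2/5)) + (-5)·(-2/5−3)) = ½·(16/5 − 161/5 + 17) = -6, so the P-coordinate is (-6)/(-10) = 3/5.
[PSR] = ½·(0·(-2/5−(-5)) + (2/5)·(-5−0) + (-5)·(0−(-2/5))) = ½·(0 − 2 − 2) = -2, so the Q-coordinate is 1/5.
[PQS] = ½·(0·(3−(-2/5)) + 7·(-2/5−0) + (2/5)·(0−3)) = ½·(0 − 14/5 − 6/5) = -2, so the R-coordinate is 1/5.

(3/5, 1/5, 1/5)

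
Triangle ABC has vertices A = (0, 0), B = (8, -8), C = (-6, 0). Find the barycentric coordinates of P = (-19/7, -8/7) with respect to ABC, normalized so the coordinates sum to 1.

(3/14, 1/7, 9/14)

Signed area of the reference triangle: [ABC] = ½·(0·(-8−0) + 8·(0−0) + (-6)·(0−(-8))) = ½·(0 + 0 − 48) = -24.
[PBC] = ½·((-19/7)·(-8−0) + 8·(0−(-8/7)) + (-6)·(-8/7−(-8))) = ½·(152/7 + 64/7 − 288/7) = -36/7, so the A-coordinate is (-36/7)/(-24) = 3/14.
[APC] = ½·(0·(-8/7−0) + (-19/7)·(0−0) + (-6)·(0−(-8/7))) = ½·(0 + 0 − 48/7) = -24/7, so the B-coordinate is 1/7.
[ABP] = ½·(0·(-8−(-8/7)) + 8·(-8/7−0) + (-19/7)·(0−(-8))) = ½·(0 − 64/7 − 152/7) = -108/7, so the C-coordinate is 9/14.
Check: 3/14 + 1/7 + 9/14 = 1.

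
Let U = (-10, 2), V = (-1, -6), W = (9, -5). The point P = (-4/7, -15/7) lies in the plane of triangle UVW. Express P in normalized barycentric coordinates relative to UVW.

Signed area of the reference triangle: [UVW] = ½·((-10)·(-6−(-5)) + (-1)·(-5−2) + 9·(2−(-6))) = ½·(10 + 7 + 72) = 89/2.
[PVW] = ½·((-4/7)·(-6−(-5)) + (-1)·(-5−(-15/7)) + 9·(-15/7−(-6))) = ½·(4/7 + 20/7 + 243/7) = 267/14, so the U-coordinate is (267/14)/(89/2) = 3/7.
[UPW] = ½·((-10)·(-15/7−(-5)) + (-4/7)·(-5−2) + 9·(2−(-15/7))) = ½·(-200/7 + 4 + 261/7) = 89/14, so the V-coordinate is 1/7.
[UVP] = ½·((-10)·(-6−(-15/7)) + (-1)·(-15/7−2) + (-4/7)·(2−(-6))) = ½·(270/7 + 29/7 − 32/7) = 267/14, so the W-coordinate is 3/7.
Check: 3/7 + 1/7 + 3/7 = 1.

(3/7, 1/7, 3/7)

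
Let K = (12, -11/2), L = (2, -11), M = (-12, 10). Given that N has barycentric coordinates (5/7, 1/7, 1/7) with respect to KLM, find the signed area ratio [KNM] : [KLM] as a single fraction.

The signed ratio [KNM]/[KLM] equals the barycentric coordinate of N at vertex L, which is 1/7.

1/7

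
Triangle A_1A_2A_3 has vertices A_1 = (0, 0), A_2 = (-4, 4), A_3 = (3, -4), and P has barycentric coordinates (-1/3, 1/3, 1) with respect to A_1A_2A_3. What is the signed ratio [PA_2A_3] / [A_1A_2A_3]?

The signed ratio [PA_2A_3]/[A_1A_2A_3] equals the barycentric coordinate of P at vertex A_1, which is -1/3.

-1/3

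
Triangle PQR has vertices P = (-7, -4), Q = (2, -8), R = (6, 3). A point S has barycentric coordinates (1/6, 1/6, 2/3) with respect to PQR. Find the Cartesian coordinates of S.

(19/6, 0)

S = (1/6)·P + (1/6)·Q + (2/3)·R.
x-coordinate: (1/6)·(-7) + (1/6)·2 + (2/3)·6 = 19/6.
y-coordinate: (1/6)·(-4) + (1/6)·(-8) + (2/3)·3 = 0.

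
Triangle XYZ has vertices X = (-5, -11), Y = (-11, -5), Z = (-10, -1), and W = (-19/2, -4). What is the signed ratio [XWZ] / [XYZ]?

[XYZ] = ½·((-5)·(-5−(-1)) + (-11)·(-1−(-11)) + (-10)·(-11−(-5))) = ½·(20 − 110 + 60) = -15.
[XWZ] = ½·((-5)·(-4−(-1)) + (-19/2)·(-1−(-11)) + (-10)·(-11−(-4))) = ½·(15 − 95 + 70) = -5, so the ratio is (-5)/(-15) = 1/3.

1/3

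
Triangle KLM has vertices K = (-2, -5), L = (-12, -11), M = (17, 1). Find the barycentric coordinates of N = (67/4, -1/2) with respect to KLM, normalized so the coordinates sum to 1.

Signed area of the reference triangle: [KLM] = ½·((-2)·(-11−1) + (-12)·(1−(-5)) + 17·(-5−(-11))) = ½·(24 − 72 + 102) = 27.
[NLM] = ½·((67/4)·(-11−1) + (-12)·(1−(-1/2)) + 17·(-1/2−(-11))) = ½·(-201 − 18 + 357/2) = -81/4, so the K-coordinate is (-81/4)/27 = -3/4.
[KNM] = ½·((-2)·(-1/2−1) + (67/4)·(1−(-5)) + 17·(-5−(-1/2))) = ½·(3 + 201/2 − 153/2) = 27/2, so the L-coordinate is 1/2.
[KLN] = ½·((-2)·(-11−(-1/2)) + (-12)·(-1/2−(-5)) + (67/4)·(-5−(-11))) = ½·(21 − 54 + 201/2) = 135/4, so the M-coordinate is 5/4.
Check: -3/4 + 1/2 + 5/4 = 1.

(-3/4, 1/2, 5/4)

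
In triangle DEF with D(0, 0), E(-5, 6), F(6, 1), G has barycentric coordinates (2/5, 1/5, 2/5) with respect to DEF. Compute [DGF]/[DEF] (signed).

1/5

The signed ratio [DGF]/[DEF] equals the barycentric coordinate of G at vertex E, which is 1/5.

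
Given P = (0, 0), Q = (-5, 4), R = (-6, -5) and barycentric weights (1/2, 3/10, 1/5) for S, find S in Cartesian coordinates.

(-27/10, 1/5)

S = (1/2)·P + (3/10)·Q + (1/5)·R.
x-coordinate: (1/2)·0 + (3/10)·(-5) + (1/5)·(-6) = -27/10.
y-coordinate: (1/2)·0 + (3/10)·4 + (1/5)·(-5) = 1/5.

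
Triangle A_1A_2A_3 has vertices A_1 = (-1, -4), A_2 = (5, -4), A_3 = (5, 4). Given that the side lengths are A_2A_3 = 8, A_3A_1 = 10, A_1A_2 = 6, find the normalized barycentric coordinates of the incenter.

(1/3, 5/12, 1/4)

The incenter has barycentric coordinates proportional to the opposite side lengths: (8 : 10 : 6).
Normalizing by 8+10+6 = 24 gives (1/3, 5/12, 1/4).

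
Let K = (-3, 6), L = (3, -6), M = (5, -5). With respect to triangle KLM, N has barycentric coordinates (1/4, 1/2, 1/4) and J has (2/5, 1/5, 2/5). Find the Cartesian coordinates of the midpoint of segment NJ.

Barycentric coordinates of the midpoint are the average: (13/40, 7/20, 13/40).
Converting: (13/40)·K + (7/20)·L + (13/40)·M = (17/10, -71/40).

(17/10, -71/40)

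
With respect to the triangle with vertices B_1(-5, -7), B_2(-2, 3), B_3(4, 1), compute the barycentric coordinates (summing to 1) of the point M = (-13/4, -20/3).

Signed area of the reference triangle: [B_1B_2B_3] = ½·((-5)·(3−1) + (-2)·(1−(-7)) + 4·(-7−3)) = ½·(-10 − 16 − 40) = -33.
[MB_2B_3] = ½·((-13/4)·(3−1) + (-2)·(1−(-20/3)) + 4·(-20/3−3)) = ½·(-13/2 − 46/3 − 116/3) = -121/4, so the B_1-coordinate is (-121/4)/(-33) = 11/12.
[B_1MB_3] = ½·((-5)·(-20/3−1) + (-13/4)·(1−(-7)) + 4·(-7−(-20/3))) = ½·(115/3 − 26 − 4/3) = 11/2, so the B_2-coordinate is -1/6.
[B_1B_2M] = ½·((-5)·(3−(-20/3)) + (-2)·(-20/3−(-7)) + (-13/4)·(-7−3)) = ½·(-145/3 − 2/3 + 65/2) = -33/4, so the B_3-coordinate is 1/4.
Check: 11/12 − 1/6 + 1/4 = 1.

(11/12, -1/6, 1/4)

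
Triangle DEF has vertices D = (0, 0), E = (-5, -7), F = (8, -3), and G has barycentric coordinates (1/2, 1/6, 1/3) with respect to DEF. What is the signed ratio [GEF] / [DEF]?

The signed ratio [GEF]/[DEF] equals the barycentric coordinate of G at vertex D, which is 1/2.

1/2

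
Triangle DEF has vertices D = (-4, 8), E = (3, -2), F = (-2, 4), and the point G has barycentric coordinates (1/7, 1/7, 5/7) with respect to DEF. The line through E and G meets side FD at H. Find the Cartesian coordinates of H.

Line EG meets FD where the E-coordinate vanishes; zeroing G's E-weight and renormalizing leaves F, D-weights 5/7 : 1/7 → (5/6, 1/6).
So H = (5/6)·F + (1/6)·D = (-7/3, 14/3).

(-7/3, 14/3)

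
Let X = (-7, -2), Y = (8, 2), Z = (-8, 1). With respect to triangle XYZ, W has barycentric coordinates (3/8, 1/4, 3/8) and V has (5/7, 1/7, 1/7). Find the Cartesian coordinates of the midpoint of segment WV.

(-69/16, -7/16)

Barycentric coordinates of the midpoint are the average: (61/112, 11/56, 29/112).
Converting: (61/112)·X + (11/56)·Y + (29/112)·Z = (-69/16, -7/16).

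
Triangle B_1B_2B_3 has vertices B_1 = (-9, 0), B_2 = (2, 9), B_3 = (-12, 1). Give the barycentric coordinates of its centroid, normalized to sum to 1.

The centroid is the average of the vertices, so each weight is 1/3.

(1/3, 1/3, 1/3)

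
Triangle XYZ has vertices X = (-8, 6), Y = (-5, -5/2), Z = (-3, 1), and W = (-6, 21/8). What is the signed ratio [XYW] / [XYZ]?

1/4

[XYZ] = ½·((-8)·(-5/2−1) + (-5)·(1−6) + (-3)·(6−(-5/2))) = ½·(28 + 25 − 51/2) = 55/4.
[XYW] = ½·((-8)·(-5/2−(21/8)) + (-5)·(21/8−6) + (-6)·(6−(-5/2))) = ½·(41 + 135/8 − 51) = 55/16, so the ratio is (55/16)/(55/4) = 1/4.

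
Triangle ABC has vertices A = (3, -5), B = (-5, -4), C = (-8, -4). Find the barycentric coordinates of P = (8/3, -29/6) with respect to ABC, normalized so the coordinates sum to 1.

Signed area of the reference triangle: [ABC] = ½·(3·(-4−(-4)) + (-5)·(-4−(-5)) + (-8)·(-5−(-4))) = ½·(0 − 5 + 8) = 3/2.
[PBC] = ½·((8/3)·(-4−(-4)) + (-5)·(-4−(-29/6)) + (-8)·(-29/6−(-4))) = ½·(0 − 25/6 + 20/3) = 5/4, so the A-coordinate is (5/4)/(3/2) = 5/6.
[APC] = ½·(3·(-29/6−(-4)) + (8/3)·(-4−(-5)) + (-8)·(-5−(-29/6))) = ½·(-5/2 + 8/3 + 4/3) = 3/4, so the B-coordinate is 1/2.
[ABP] = ½·(3·(-4−(-29/6)) + (-5)·(-29/6−(-5)) + (8/3)·(-5−(-4))) = ½·(5/2 − 5/6 − 8/3) = -1/2, so the C-coordinate is -1/3.
Check: 5/6 + 1/2 − 1/3 = 1.

(5/6, 1/2, -1/3)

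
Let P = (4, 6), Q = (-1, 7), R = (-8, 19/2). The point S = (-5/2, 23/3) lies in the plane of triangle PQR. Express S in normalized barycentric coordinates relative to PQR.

(1/6, 1/2, 1/3)

Signed area of the reference triangle: [PQR] = ½·(4·(7−(19/2)) + (-1)·(19/2−6) + (-8)·(6−7)) = ½·(-10 − 7/2 + 8) = -11/4.
[SQR] = ½·((-5/2)·(7−(19/2)) + (-1)·(19/2−(23/3)) + (-8)·(23/3−7)) = ½·(25/4 − 11/6 − 16/3) = -11/24, so the P-coordinate is (-11/24)/(-11/4) = 1/6.
[PSR] = ½·(4·(23/3−(19/2)) + (-5/2)·(19/2−6) + (-8)·(6−(23/3))) = ½·(-22/3 − 35/4 + 40/3) = -11/8, so the Q-coordinate is 1/2.
[PQS] = ½·(4·(7−(23/3)) + (-1)·(23/3−6) + (-5/2)·(6−7)) = ½·(-8/3 − 5/3 + 5/2) = -11/12, so the R-coordinate is 1/3.
Check: 1/6 + 1/2 + 1/3 = 1.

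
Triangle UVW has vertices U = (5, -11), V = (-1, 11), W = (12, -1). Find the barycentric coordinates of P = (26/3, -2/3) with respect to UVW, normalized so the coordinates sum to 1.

(1/6, 1/6, 2/3)

Signed area of the reference triangle: [UVW] = ½·(5·(11−(-1)) + (-1)·(-1−(-11)) + 12·(-11−11)) = ½·(60 − 10 − 264) = -107.
[PVW] = ½·((26/3)·(11−(-1)) + (-1)·(-1−(-2/3)) + 12·(-2/3−11)) = ½·(104 + 1/3 − 140) = -107/6, so the U-coordinate is (-107/6)/(-107) = 1/6.
[UPW] = ½·(5·(-2/3−(-1)) + (26/3)·(-1−(-11)) + 12·(-11−(-2/3))) = ½·(5/3 + 260/3 − 124) = -107/6, so the V-coordinate is 1/6.
[UVP] = ½·(5·(11−(-2/3)) + (-1)·(-2/3−(-11)) + (26/3)·(-11−11)) = ½·(175/3 − 31/3 − 572/3) = -214/3, so the W-coordinate is 2/3.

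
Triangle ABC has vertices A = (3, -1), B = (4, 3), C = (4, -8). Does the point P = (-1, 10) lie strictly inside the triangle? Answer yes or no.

Barycentric coordinates of P: (5, -17/11, -27/11).
The three coordinates are positive, negative, negative; a point is interior exactly when all three are positive.

no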